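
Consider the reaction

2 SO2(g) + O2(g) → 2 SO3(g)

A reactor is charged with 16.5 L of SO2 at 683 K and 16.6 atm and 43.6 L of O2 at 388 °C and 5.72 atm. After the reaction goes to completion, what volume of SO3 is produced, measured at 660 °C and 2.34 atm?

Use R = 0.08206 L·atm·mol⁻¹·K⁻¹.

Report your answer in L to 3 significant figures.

n(SO2) = PV/RT = (16.6 × 16.5) / (0.08206 × 683) = 4.887 mol
n(O2) = PV/RT = (5.72 × 43.6) / (0.08206 × 661.15) = 4.597 mol
For 4.887 mol SO2, stoichiometry requires (1/2) × 4.887 = 2.443 mol O2; 4.597 mol is available, so SO2 is limiting.
n(SO3) = (2/2) × 4.887 = 4.887 mol
V(SO3) = nRT/P = 4.887 × 0.08206 × 933.15 / 2.34 = 159.9 L

160 L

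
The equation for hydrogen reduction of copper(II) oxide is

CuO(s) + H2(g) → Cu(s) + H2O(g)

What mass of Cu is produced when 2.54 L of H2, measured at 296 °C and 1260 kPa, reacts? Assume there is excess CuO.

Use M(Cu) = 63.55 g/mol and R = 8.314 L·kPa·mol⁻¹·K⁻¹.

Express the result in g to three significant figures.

n(H2) = PV/RT = (1260 × 2.54) / (8.314 × 569.15) = 0.6763 mol
n(Cu) = (1/1) × 0.6763 = 0.6763 mol
m(Cu) = 0.6763 × 63.55 = 42.98 g

43.0 g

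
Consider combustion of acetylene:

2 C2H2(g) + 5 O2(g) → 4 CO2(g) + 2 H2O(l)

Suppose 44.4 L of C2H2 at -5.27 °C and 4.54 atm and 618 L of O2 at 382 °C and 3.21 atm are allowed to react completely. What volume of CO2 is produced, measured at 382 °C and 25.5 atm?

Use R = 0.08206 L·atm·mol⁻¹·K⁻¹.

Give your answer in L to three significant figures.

n(C2H2) = PV/RT = (4.54 × 44.4) / (0.08206 × 267.88) = 9.170 mol
n(O2) = PV/RT = (3.21 × 618) / (0.08206 × 655.15) = 36.90 mol
For 9.170 mol C2H2, stoichiometry requires (5/2) × 9.170 = 22.93 mol O2; 36.90 mol is available, so C2H2 is limiting.
n(CO2) = (4/2) × 9.170 = 18.34 mol
V(CO2) = nRT/P = 18.34 × 0.08206 × 655.15 / 25.5 = 38.67 L

38.7 L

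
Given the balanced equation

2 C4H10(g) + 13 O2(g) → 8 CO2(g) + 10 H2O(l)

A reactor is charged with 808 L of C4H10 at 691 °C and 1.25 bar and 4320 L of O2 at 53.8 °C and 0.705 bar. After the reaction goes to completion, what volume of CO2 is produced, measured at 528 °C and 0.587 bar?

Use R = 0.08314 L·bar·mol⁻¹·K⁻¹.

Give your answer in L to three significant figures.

n(C4H10) = PV/RT = (1.25 × 808) / (0.08314 × 964.15) = 12.60 mol
n(O2) = PV/RT = (0.705 × 4320) / (0.08314 × 326.95) = 112.0 mol
For 12.60 mol C4H10, stoichiometry requires (13/2) × 12.60 = 81.90 mol O2; 112.0 mol is available, so C4H10 is limiting.
n(CO2) = (8/2) × 12.60 = 50.40 mol
V(CO2) = nRT/P = 50.40 × 0.08314 × 801.15 / 0.587 = 5719 L

5720 L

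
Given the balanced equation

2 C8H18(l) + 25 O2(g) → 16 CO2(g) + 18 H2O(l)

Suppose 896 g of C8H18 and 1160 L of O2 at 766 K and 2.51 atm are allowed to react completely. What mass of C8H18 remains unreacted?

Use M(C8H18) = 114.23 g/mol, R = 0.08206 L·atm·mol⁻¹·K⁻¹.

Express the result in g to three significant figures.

473 g

n(C8H18) = 896 / 114.23 = 7.844 mol
n(O2) = PV/RT = (2.51 × 1160) / (0.08206 × 766) = 46.32 mol
For 7.844 mol C8H18, stoichiometry requires (25/2) × 7.844 = 98.05 mol O2; 46.32 mol is available, so O2 is limiting.
n(C8H18) consumed = (2/25) × 46.32 = 3.706 mol; remaining = 7.844 − 3.706 = 4.138 mol
m(C8H18) = 4.138 × 114.23 = 472.7 g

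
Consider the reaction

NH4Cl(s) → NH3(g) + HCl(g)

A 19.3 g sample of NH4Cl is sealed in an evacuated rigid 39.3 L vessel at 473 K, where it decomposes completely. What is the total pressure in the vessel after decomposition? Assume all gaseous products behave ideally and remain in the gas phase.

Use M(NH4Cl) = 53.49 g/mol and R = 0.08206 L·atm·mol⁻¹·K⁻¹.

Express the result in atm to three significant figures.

0.713 atm

n(NH4Cl) = 19.3 / 53.49 = 0.3608 mol
n(gas produced) = (2/1) × 0.3608 = 0.7216 mol
P = nRT/V = 0.7216 × 0.08206 × 473 / 39.3 = 0.7127 atm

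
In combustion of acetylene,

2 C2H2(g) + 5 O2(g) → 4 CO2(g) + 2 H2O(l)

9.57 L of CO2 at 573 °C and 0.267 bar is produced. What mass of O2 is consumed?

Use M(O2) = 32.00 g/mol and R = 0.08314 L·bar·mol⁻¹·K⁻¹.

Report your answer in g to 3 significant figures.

n(CO2) = PV/RT = (0.267 × 9.57) / (0.08314 × 846.15) = 0.03632 mol
n(O2) = (5/4) × 0.03632 = 0.04540 mol
m(O2) = 0.04540 × 32.00 = 1.453 g

1.45 g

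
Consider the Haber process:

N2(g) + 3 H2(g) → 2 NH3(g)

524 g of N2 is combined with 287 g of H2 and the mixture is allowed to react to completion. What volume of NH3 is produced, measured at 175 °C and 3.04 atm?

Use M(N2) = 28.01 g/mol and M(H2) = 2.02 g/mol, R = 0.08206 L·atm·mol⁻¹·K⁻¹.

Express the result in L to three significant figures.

453 L

n(N2) = 524 / 28.01 = 18.71 mol
n(H2) = 287 / 2.02 = 142.1 mol
For 18.71 mol N2, stoichiometry requires (3/1) × 18.71 = 56.13 mol H2; 142.1 mol is available, so N2 is limiting.
n(NH3) = (2/1) × 18.71 = 37.42 mol
V(NH3) = nRT/P = 37.42 × 0.08206 × 448.15 / 3.04 = 452.7 L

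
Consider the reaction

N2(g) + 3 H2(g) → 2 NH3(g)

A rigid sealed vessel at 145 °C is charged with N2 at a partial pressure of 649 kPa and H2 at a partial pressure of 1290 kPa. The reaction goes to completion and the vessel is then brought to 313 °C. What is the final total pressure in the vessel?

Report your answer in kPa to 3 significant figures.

With V and T fixed, P_i ∝ n_i, so the mole ratios apply directly to partial pressures at 145 °C.
P(H2) required for 649 kPa of N2 = (3/1) × 649 = 1947 kPa; available 1290 kPa, so H2 is limiting.
P(N2) remaining = 649 − (1/3) × 1290 = 219.0 kPa
P(gaseous products) = (2)/3 × 1290 = 860.0 kPa
P_total at 145 °C = 219.0 + 860.0 = 1079 kPa
Scaling to 313 °C: P = 1079 × 586.15/418.15 = 1513 kPa

1510 kPa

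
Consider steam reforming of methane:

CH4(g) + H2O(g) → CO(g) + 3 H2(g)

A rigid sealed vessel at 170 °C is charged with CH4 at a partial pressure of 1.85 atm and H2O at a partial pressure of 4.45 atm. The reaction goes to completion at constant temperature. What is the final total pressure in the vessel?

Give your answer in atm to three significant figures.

10.0 atm

Because the vessel is rigid and T is held at 170 °C, work the stoichiometry in partial pressures (P_i = n_iRT/V).
P(H2O) required for 1.85 atm of CH4 = (1/1) × 1.85 = 1.850 atm; available 4.45 atm, so CH4 is limiting.
P(H2O) remaining = 4.45 − (1/1) × 1.85 = 2.600 atm
P(gaseous products) = (1+3)/1 × 1.85 = 7.400 atm
P_total at 170 °C = 2.600 + 7.400 = 10.00 atm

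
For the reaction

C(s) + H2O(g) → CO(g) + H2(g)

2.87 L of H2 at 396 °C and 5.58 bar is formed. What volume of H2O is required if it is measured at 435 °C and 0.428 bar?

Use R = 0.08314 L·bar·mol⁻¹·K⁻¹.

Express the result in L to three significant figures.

39.6 L

n(H2) = PV/RT = (5.58 × 2.87) / (0.08314 × 669.15) = 0.2879 mol
n(H2O) = (1/1) × 0.2879 = 0.2879 mol
V = nRT/P = 0.2879 × 0.08314 × 708.15 / 0.428 = 39.60 L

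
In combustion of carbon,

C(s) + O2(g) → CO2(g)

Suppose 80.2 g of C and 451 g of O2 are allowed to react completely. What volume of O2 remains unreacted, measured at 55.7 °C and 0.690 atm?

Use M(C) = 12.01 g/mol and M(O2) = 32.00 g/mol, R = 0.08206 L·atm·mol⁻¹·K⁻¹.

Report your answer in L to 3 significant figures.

n(C) = 80.2 / 12.01 = 6.678 mol
n(O2) = 451 / 32.00 = 14.09 mol
For 6.678 mol C, stoichiometry requires (1/1) × 6.678 = 6.678 mol O2; 14.09 mol is available, so C is limiting.
n(O2) consumed = (1/1) × 6.678 = 6.678 mol; remaining = 14.09 − 6.678 = 7.412 mol
V(O2) = nRT/P = 7.412 × 0.08206 × 328.85 / 0.690 = 289.9 L

290 L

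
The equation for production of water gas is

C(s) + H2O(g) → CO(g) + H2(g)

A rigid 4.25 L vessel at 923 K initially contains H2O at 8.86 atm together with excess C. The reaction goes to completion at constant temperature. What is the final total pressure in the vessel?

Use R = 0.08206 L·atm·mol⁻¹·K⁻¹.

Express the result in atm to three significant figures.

At constant T and V, P ∝ n(gas): 1 mol gas → 2 mol gas.
P_final = (2/1) × 8.86 = 17.72 atm

17.7 atm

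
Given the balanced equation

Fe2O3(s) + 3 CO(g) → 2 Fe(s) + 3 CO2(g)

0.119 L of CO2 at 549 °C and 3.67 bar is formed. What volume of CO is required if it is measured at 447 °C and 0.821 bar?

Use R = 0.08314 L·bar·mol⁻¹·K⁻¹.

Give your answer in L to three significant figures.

0.466 L

n(CO2) = PV/RT = (3.67 × 0.119) / (0.08314 × 822.15) = 0.006389 mol
n(CO) = (3/3) × 0.006389 = 0.006389 mol
V = nRT/P = 0.006389 × 0.08314 × 720.15 / 0.821 = 0.4659 L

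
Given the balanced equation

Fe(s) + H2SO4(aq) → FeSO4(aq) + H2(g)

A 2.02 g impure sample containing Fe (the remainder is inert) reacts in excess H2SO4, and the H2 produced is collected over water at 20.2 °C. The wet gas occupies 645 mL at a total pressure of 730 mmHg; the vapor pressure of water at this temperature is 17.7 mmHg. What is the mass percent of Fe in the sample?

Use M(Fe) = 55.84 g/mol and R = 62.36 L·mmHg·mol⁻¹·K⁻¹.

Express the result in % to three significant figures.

69.4 %

P(H2) = 730 − 17.7 = 712.3 mmHg
n(H2) = PV/RT = (712.3 × 0.6450) / (62.36 × 293.35) = 0.02511 mol
n(Fe) = (1/1) × 0.02511 = 0.02511 mol
m(Fe) = 0.02511 × 55.84 = 1.402 g
%Fe = 1.402 / 2.02 × 100 = 69.41%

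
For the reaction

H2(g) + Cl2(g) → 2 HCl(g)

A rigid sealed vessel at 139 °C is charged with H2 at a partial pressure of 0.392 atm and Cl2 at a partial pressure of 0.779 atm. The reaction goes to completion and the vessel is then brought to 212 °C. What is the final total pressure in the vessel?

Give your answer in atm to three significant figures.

1.38 atm

Because the vessel is rigid and T is held at 139 °C, work the stoichiometry in partial pressures (P_i = n_iRT/V).
P(Cl2) required for 0.392 atm of H2 = (1/1) × 0.392 = 0.3920 atm; available 0.779 atm, so H2 is limiting.
P(Cl2) remaining = 0.779 − (1/1) × 0.392 = 0.3870 atm
P(gaseous products) = (2)/1 × 0.392 = 0.7840 atm
P_total at 139 °C = 0.3870 + 0.7840 = 1.171 atm
Scaling to 212 °C: P = 1.171 × 485.15/412.15 = 1.378 atm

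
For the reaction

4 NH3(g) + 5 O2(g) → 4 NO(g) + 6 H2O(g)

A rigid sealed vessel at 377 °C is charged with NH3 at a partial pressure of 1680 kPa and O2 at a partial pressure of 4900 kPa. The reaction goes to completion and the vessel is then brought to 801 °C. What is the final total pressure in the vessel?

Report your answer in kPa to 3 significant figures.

11600 kPa

With V and T fixed, P_i ∝ n_i, so the mole ratios apply directly to partial pressures at 377 °C.
P(O2) required for 1680 kPa of NH3 = (5/4) × 1680 = 2100 kPa; available 4900 kPa, so NH3 is limiting.
P(O2) remaining = 4900 − (5/4) × 1680 = 2800 kPa
P(gaseous products) = (4+6)/4 × 1680 = 4200 kPa
P_total at 377 °C = 2800 + 4200 = 7000 kPa
Scaling to 801 °C: P = 7000 × 1074.15/650.15 = 11570 kPa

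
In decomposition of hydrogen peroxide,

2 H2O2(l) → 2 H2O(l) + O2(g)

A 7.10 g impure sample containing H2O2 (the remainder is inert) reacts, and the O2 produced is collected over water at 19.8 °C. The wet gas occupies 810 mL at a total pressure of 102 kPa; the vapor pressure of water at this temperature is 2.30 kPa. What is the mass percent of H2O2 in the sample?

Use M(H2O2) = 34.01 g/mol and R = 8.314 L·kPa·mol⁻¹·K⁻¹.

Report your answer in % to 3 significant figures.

31.8 %

P(O2) = 102 − 2.30 = 99.70 kPa
n(O2) = PV/RT = (99.70 × 0.8100) / (8.314 × 292.95) = 0.03316 mol
n(H2O2) = (2/1) × 0.03316 = 0.06632 mol
m(H2O2) = 0.06632 × 34.01 = 2.256 g
%H2O2 = 2.256 / 7.10 × 100 = 31.77%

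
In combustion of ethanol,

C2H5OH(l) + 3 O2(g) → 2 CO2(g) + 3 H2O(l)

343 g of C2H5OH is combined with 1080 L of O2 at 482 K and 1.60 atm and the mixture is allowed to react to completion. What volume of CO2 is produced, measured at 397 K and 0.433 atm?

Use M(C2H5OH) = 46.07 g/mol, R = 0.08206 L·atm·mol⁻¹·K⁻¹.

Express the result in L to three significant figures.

n(C2H5OH) = 343 / 46.07 = 7.445 mol
n(O2) = PV/RT = (1.60 × 1080) / (0.08206 × 482) = 43.69 mol
For 7.445 mol C2H5OH, stoichiometry requires (3/1) × 7.445 = 22.34 mol O2; 43.69 mol is available, so C2H5OH is limiting.
n(CO2) = (2/1) × 7.445 = 14.89 mol
V(CO2) = nRT/P = 14.89 × 0.08206 × 397 / 0.433 = 1120 L

1120 L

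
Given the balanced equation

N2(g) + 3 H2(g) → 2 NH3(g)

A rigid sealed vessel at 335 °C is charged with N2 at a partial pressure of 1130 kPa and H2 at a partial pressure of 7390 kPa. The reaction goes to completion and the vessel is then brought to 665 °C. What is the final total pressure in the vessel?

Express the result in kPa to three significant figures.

9660 kPa

Because the vessel is rigid and T is held at 335 °C, work the stoichiometry in partial pressures (P_i = n_iRT/V).
P(H2) required for 1130 kPa of N2 = (3/1) × 1130 = 3390 kPa; available 7390 kPa, so N2 is limiting.
P(H2) remaining = 7390 − (3/1) × 1130 = 4000 kPa
P(gaseous products) = (2)/1 × 1130 = 2260 kPa
P_total at 335 °C = 4000 + 2260 = 6260 kPa
Scaling to 665 °C: P = 6260 × 938.15/608.15 = 9657 kPa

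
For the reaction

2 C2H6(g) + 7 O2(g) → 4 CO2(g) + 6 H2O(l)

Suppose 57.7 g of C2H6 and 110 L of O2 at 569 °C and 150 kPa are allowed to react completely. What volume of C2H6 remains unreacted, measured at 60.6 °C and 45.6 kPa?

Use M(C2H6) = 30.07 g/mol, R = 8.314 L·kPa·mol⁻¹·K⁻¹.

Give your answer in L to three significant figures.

n(C2H6) = 57.7 / 30.07 = 1.919 mol
n(O2) = PV/RT = (150 × 110) / (8.314 × 842.15) = 2.357 mol
For 1.919 mol C2H6, stoichiometry requires (7/2) × 1.919 = 6.716 mol O2; 2.357 mol is available, so O2 is limiting.
n(C2H6) consumed = (2/7) × 2.357 = 0.6734 mol; remaining = 1.919 − 0.6734 = 1.246 mol
V(C2H6) = nRT/P = 1.246 × 8.314 × 333.75 / 45.6 = 75.82 L

75.8 L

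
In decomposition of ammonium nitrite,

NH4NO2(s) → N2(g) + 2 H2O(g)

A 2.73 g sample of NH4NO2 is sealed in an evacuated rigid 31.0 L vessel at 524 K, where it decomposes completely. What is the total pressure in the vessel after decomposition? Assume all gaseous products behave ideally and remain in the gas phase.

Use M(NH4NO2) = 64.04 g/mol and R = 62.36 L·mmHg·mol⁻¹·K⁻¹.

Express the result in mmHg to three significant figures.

135 mmHg

n(NH4NO2) = 2.73 / 64.04 = 0.04263 mol
n(gas produced) = (3/1) × 0.04263 = 0.1279 mol
P = nRT/V = 0.1279 × 62.36 × 524 / 31.0 = 134.8 mmHg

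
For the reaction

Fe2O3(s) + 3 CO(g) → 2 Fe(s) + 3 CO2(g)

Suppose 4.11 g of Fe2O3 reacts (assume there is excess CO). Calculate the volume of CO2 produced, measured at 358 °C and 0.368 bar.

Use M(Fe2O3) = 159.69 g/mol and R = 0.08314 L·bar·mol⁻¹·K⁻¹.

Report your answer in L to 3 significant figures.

11.0 L

n(Fe2O3) = 4.110 / 159.69 = 0.02574 mol
n(CO2) = (3/1) × 0.02574 = 0.07722 mol
V = nRT/P = 0.07722 × 0.08314 × 631.15 / 0.368 = 11.01 L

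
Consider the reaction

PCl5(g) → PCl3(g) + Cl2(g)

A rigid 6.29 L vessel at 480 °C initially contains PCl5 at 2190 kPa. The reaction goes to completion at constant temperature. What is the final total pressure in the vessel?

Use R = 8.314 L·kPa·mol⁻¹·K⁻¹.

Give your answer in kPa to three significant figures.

At constant T and V, P ∝ n(gas): 1 mol gas → 2 mol gas.
P_final = (2/1) × 2190 = 4380 kPa

4380 kPa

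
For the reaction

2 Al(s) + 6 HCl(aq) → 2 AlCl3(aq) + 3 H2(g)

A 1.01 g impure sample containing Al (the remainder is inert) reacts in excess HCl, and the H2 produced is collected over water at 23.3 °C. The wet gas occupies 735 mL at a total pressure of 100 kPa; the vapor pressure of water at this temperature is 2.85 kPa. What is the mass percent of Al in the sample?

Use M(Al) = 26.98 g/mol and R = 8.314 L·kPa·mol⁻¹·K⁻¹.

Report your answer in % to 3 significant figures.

P(H2) = 100 − 2.85 = 97.15 kPa
n(H2) = PV/RT = (97.15 × 0.7350) / (8.314 × 296.45) = 0.02897 mol
n(Al) = (2/3) × 0.02897 = 0.01931 mol
m(Al) = 0.01931 × 26.98 = 0.5210 g
%Al = 0.5210 / 1.01 × 100 = 51.58%

51.6 %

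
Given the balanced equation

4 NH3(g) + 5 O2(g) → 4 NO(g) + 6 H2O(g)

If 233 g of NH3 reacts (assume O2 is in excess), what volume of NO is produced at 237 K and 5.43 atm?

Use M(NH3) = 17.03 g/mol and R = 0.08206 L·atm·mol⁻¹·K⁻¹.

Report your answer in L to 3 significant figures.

49.0 L

n(NH3) = 233.0 / 17.03 = 13.68 mol
n(NO) = (4/4) × 13.68 = 13.68 mol
V = nRT/P = 13.68 × 0.08206 × 237 / 5.43 = 49.00 L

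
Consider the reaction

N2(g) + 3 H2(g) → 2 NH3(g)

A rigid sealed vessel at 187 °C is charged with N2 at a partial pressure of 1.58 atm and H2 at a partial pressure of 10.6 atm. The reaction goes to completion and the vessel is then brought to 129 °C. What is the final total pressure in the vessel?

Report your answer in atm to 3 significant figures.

Because the vessel is rigid and T is held at 187 °C, work the stoichiometry in partial pressures (P_i = n_iRT/V).
P(H2) required for 1.58 atm of N2 = (3/1) × 1.58 = 4.740 atm; available 10.6 atm, so N2 is limiting.
P(H2) remaining = 10.6 − (3/1) × 1.58 = 5.860 atm
P(gaseous products) = (2)/1 × 1.58 = 3.160 atm
P_total at 187 °C = 5.860 + 3.160 = 9.020 atm
Scaling to 129 °C: P = 9.020 × 402.15/460.15 = 7.883 atm

7.88 atm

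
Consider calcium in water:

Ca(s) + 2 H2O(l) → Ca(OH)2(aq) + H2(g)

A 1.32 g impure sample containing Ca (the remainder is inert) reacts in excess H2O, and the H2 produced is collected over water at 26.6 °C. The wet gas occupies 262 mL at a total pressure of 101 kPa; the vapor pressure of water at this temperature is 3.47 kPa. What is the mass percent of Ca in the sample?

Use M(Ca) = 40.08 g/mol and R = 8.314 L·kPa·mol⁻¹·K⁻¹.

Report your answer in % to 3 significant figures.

P(H2) = 101 − 3.47 = 97.53 kPa
n(H2) = PV/RT = (97.53 × 0.2620) / (8.314 × 299.75) = 0.01025 mol
n(Ca) = (1/1) × 0.01025 = 0.01025 mol
m(Ca) = 0.01025 × 40.08 = 0.4108 g
%Ca = 0.4108 / 1.32 × 100 = 31.12%

31.1 %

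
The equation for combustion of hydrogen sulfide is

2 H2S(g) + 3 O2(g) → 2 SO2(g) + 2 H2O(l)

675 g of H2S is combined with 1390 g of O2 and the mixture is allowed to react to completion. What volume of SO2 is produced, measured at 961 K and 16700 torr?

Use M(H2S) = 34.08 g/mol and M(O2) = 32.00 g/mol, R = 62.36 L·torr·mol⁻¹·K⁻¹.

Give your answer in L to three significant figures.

n(H2S) = 675 / 34.08 = 19.81 mol
n(O2) = 1390 / 32.00 = 43.44 mol
For 19.81 mol H2S, stoichiometry requires (3/2) × 19.81 = 29.71 mol O2; 43.44 mol is available, so H2S is limiting.
n(SO2) = (2/2) × 19.81 = 19.81 mol
V(SO2) = nRT/P = 19.81 × 62.36 × 961 / 16700 = 71.09 L

71.1 L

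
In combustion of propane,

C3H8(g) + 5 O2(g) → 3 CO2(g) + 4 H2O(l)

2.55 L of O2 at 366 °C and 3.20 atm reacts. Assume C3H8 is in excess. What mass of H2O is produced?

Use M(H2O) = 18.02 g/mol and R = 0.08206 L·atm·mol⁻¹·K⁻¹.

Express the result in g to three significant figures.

n(O2) = PV/RT = (3.20 × 2.55) / (0.08206 × 639.15) = 0.1556 mol
n(H2O) = (4/5) × 0.1556 = 0.1245 mol
m(H2O) = 0.1245 × 18.02 = 2.243 g

2.24 g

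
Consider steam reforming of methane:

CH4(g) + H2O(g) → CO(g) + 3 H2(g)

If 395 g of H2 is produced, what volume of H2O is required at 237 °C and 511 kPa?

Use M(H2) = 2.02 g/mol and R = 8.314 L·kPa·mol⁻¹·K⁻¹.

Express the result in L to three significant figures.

541 L

n(H2) = 395.0 / 2.02 = 195.5 mol
n(H2O) = (1/3) × 195.5 = 65.17 mol
V = nRT/P = 65.17 × 8.314 × 510.15 / 511 = 540.9 L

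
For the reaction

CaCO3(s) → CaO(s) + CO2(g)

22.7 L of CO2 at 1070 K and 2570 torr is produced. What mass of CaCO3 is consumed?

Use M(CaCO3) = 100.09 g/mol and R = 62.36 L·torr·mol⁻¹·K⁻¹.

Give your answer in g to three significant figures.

87.5 g

n(CO2) = PV/RT = (2570 × 22.7) / (62.36 × 1070) = 0.8743 mol
n(CaCO3) = (1/1) × 0.8743 = 0.8743 mol
m(CaCO3) = 0.8743 × 100.09 = 87.51 g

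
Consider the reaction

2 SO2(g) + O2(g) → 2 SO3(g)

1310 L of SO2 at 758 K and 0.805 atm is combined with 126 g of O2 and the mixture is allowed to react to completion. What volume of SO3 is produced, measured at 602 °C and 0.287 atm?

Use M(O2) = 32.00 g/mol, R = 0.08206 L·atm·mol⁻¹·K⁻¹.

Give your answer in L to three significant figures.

1970 L

n(SO2) = PV/RT = (0.805 × 1310) / (0.08206 × 758) = 16.95 mol
n(O2) = 126 / 32.00 = 3.938 mol
For 16.95 mol SO2, stoichiometry requires (1/2) × 16.95 = 8.475 mol O2; 3.938 mol is available, so O2 is limiting.
n(SO3) = (2/1) × 3.938 = 7.876 mol
V(SO3) = nRT/P = 7.876 × 0.08206 × 875.15 / 0.287 = 1971 L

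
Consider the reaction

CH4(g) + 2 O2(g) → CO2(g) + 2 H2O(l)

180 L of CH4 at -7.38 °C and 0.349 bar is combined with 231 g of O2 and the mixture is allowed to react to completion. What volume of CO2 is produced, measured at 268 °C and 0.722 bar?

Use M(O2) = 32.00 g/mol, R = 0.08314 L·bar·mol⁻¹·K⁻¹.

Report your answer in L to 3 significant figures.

177 L

n(CH4) = PV/RT = (0.349 × 180) / (0.08314 × 265.77) = 2.843 mol
n(O2) = 231 / 32.00 = 7.219 mol
For 2.843 mol CH4, stoichiometry requires (2/1) × 2.843 = 5.686 mol O2; 7.219 mol is available, so CH4 is limiting.
n(CO2) = (1/1) × 2.843 = 2.843 mol
V(CO2) = nRT/P = 2.843 × 0.08314 × 541.15 / 0.722 = 177.2 L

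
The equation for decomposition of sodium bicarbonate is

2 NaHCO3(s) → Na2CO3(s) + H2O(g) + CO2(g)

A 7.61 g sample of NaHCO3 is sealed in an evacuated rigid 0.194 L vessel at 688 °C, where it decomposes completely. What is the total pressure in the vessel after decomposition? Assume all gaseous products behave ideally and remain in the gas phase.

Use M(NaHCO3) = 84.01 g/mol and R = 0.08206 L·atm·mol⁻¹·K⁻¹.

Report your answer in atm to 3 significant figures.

n(NaHCO3) = 7.61 / 84.01 = 0.09058 mol
n(gas produced) = (2/2) × 0.09058 = 0.09058 mol
P = nRT/V = 0.09058 × 0.08206 × 961.15 / 0.194 = 36.83 atm

36.8 atm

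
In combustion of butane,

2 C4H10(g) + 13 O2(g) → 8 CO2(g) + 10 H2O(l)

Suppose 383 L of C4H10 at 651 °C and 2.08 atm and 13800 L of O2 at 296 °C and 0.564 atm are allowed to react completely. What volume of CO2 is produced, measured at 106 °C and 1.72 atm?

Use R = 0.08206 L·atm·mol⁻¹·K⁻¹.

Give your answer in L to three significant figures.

760 L

n(C4H10) = PV/RT = (2.08 × 383) / (0.08206 × 924.15) = 10.50 mol
n(O2) = PV/RT = (0.564 × 13800) / (0.08206 × 569.15) = 166.6 mol
For 10.50 mol C4H10, stoichiometry requires (13/2) × 10.50 = 68.25 mol O2; 166.6 mol is available, so C4H10 is limiting.
n(CO2) = (8/2) × 10.50 = 42.00 mol
V(CO2) = nRT/P = 42.00 × 0.08206 × 379.15 / 1.72 = 759.7 L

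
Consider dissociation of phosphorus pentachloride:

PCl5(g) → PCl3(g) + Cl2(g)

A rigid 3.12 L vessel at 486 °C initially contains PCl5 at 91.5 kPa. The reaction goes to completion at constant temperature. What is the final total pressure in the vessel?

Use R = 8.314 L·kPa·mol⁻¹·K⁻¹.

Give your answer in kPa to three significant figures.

Rigid vessel, constant T ⇒ P scales with total gas moles (1 → 2).
P_final = (2/1) × 91.5 = 183.0 kPa

183 kPa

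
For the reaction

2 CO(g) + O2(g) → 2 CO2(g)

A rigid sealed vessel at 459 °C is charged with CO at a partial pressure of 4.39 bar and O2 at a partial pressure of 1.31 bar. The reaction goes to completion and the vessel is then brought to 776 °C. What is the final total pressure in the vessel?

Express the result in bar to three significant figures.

With V and T fixed, P_i ∝ n_i, so the mole ratios apply directly to partial pressures at 459 °C.
P(O2) required for 4.39 bar of CO = (1/2) × 4.39 = 2.195 bar; available 1.31 bar, so O2 is limiting.
P(CO) remaining = 4.39 − (2/1) × 1.31 = 1.770 bar
P(gaseous products) = (2)/1 × 1.31 = 2.620 bar
P_total at 459 °C = 1.770 + 2.620 = 4.390 bar
Scaling to 776 °C: P = 4.390 × 1049.15/732.15 = 6.291 bar

6.29 bar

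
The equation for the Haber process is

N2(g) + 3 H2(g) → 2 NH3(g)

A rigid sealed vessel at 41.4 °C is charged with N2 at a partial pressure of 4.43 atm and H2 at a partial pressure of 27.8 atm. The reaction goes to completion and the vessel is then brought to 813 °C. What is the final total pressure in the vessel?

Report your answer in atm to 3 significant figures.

80.7 atm

Because the vessel is rigid and T is held at 41.4 °C, work the stoichiometry in partial pressures (P_i = n_iRT/V).
P(H2) required for 4.43 atm of N2 = (3/1) × 4.43 = 13.29 atm; available 27.8 atm, so N2 is limiting.
P(H2) remaining = 27.8 − (3/1) × 4.43 = 14.51 atm
P(gaseous products) = (2)/1 × 4.43 = 8.860 atm
P_total at 41.4 °C = 14.51 + 8.860 = 23.37 atm
Scaling to 813 °C: P = 23.37 × 1086.15/314.55 = 80.70 atm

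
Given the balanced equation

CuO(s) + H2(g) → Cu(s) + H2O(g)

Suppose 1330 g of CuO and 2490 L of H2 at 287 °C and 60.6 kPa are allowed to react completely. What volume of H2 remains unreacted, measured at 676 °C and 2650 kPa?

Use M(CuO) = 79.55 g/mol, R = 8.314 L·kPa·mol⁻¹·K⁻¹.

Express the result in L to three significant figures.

n(CuO) = 1330 / 79.55 = 16.72 mol
n(H2) = PV/RT = (60.6 × 2490) / (8.314 × 560.15) = 32.40 mol
For 16.72 mol CuO, stoichiometry requires (1/1) × 16.72 = 16.72 mol H2; 32.40 mol is available, so CuO is limiting.
n(H2) consumed = (1/1) × 16.72 = 16.72 mol; remaining = 32.40 − 16.72 = 15.68 mol
V(H2) = nRT/P = 15.68 × 8.314 × 949.15 / 2650 = 46.69 L

46.7 L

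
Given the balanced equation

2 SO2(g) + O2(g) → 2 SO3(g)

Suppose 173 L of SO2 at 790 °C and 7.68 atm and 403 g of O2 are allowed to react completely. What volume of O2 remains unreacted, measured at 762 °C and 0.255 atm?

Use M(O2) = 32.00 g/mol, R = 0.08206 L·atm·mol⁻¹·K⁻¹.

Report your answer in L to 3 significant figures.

n(SO2) = PV/RT = (7.68 × 173) / (0.08206 × 1063.15) = 15.23 mol
n(O2) = 403 / 32.00 = 12.59 mol
For 15.23 mol SO2, stoichiometry requires (1/2) × 15.23 = 7.615 mol O2; 12.59 mol is available, so SO2 is limiting.
n(O2) consumed = (1/2) × 15.23 = 7.615 mol; remaining = 12.59 − 7.615 = 4.975 mol
V(O2) = nRT/P = 4.975 × 0.08206 × 1035.15 / 0.255 = 1657 L

1660 L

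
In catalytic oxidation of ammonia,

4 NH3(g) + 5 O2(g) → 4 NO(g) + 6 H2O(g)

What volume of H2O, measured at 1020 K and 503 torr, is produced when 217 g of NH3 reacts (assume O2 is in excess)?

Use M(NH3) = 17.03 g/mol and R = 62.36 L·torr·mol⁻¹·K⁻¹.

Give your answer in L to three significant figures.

2420 L

n(NH3) = 217.0 / 17.03 = 12.74 mol
n(H2O) = (6/4) × 12.74 = 19.11 mol
V = nRT/P = 19.11 × 62.36 × 1020 / 503 = 2417 L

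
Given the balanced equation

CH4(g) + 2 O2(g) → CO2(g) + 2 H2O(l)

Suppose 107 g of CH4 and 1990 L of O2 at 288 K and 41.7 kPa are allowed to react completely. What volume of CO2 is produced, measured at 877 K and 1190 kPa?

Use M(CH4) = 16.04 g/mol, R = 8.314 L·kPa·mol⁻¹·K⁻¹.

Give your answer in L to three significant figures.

n(CH4) = 107 / 16.04 = 6.671 mol
n(O2) = PV/RT = (41.7 × 1990) / (8.314 × 288) = 34.66 mol
For 6.671 mol CH4, stoichiometry requires (2/1) × 6.671 = 13.34 mol O2; 34.66 mol is available, so CH4 is limiting.
n(CO2) = (1/1) × 6.671 = 6.671 mol
V(CO2) = nRT/P = 6.671 × 8.314 × 877 / 1190 = 40.87 L

40.9 L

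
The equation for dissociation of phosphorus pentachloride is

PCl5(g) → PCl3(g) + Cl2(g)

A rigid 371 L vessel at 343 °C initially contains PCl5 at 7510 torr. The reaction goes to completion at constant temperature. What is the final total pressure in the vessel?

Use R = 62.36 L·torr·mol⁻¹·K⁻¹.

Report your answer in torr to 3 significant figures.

15000 torr

At constant T and V, P ∝ n(gas): 1 mol gas → 2 mol gas.
P_final = (2/1) × 7510 = 15020 torr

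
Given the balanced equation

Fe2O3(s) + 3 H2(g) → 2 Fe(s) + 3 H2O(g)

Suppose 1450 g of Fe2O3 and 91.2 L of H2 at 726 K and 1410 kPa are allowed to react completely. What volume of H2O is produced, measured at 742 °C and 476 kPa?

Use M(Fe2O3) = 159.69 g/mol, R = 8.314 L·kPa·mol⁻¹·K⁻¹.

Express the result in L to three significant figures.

n(Fe2O3) = 1450 / 159.69 = 9.080 mol
n(H2) = PV/RT = (1410 × 91.2) / (8.314 × 726) = 21.30 mol
For 9.080 mol Fe2O3, stoichiometry requires (3/1) × 9.080 = 27.24 mol H2; 21.30 mol is available, so H2 is limiting.
n(H2O) = (3/3) × 21.30 = 21.30 mol
V(H2O) = nRT/P = 21.30 × 8.314 × 1015.15 / 476 = 377.7 L

378 L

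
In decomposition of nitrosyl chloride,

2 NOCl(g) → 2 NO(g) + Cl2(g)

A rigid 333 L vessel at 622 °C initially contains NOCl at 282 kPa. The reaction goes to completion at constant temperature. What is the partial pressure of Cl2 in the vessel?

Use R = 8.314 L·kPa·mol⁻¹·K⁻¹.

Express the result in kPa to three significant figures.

n(NOCl)₀ = PV/RT = (282 × 333) / (8.314 × 895.15) = 12.62 mol
n(Cl2) = (1/2) × 12.62 = 6.310 mol
P(Cl2) = nRT/V = 6.310 × 8.314 × 895.15 / 333 = 141.0 kPa

141 kPa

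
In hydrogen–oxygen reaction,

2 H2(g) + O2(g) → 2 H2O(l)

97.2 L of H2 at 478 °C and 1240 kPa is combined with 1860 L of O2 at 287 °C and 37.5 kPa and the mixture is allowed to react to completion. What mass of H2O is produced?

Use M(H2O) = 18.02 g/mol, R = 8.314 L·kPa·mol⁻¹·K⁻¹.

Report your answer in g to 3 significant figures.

n(H2) = PV/RT = (1240 × 97.2) / (8.314 × 751.15) = 19.30 mol
n(O2) = PV/RT = (37.5 × 1860) / (8.314 × 560.15) = 14.98 mol
For 19.30 mol H2, stoichiometry requires (1/2) × 19.30 = 9.650 mol O2; 14.98 mol is available, so H2 is limiting.
n(H2O) = (2/2) × 19.30 = 19.30 mol
m(H2O) = 19.30 × 18.02 = 347.8 g

348 g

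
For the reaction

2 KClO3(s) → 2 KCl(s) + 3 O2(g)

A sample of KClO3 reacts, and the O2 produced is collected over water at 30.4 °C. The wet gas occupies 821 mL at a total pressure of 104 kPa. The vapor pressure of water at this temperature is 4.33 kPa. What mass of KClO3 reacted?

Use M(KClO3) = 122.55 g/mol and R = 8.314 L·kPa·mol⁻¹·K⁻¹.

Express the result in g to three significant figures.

2.65 g

P(O2) = 104 − 4.33 = 99.67 kPa
n(O2) = PV/RT = (99.67 × 0.8210) / (8.314 × 303.55) = 0.03242 mol
n(KClO3) = (2/3) × 0.03242 = 0.02161 mol
m(KClO3) = 0.02161 × 122.55 = 2.648 g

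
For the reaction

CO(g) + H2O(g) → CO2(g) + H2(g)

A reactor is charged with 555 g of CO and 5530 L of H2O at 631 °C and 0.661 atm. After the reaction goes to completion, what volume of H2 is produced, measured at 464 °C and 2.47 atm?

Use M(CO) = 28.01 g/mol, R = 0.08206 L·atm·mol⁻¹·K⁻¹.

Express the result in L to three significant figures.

485 L

n(CO) = 555 / 28.01 = 19.81 mol
n(H2O) = PV/RT = (0.661 × 5530) / (0.08206 × 904.15) = 49.27 mol
For 19.81 mol CO, stoichiometry requires (1/1) × 19.81 = 19.81 mol H2O; 49.27 mol is available, so CO is limiting.
n(H2) = (1/1) × 19.81 = 19.81 mol
V(H2) = nRT/P = 19.81 × 0.08206 × 737.15 / 2.47 = 485.1 L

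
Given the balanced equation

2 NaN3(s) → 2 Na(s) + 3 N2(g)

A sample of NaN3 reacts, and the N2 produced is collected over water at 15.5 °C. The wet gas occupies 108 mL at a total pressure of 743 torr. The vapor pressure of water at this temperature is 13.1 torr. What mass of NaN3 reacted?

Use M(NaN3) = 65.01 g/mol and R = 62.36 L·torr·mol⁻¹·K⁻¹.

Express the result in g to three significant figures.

P(N2) = 743 − 13.1 = 729.9 torr
n(N2) = PV/RT = (729.9 × 0.1080) / (62.36 × 288.65) = 0.004379 mol
n(NaN3) = (2/3) × 0.004379 = 0.002919 mol
m(NaN3) = 0.002919 × 65.01 = 0.1898 g

0.190 g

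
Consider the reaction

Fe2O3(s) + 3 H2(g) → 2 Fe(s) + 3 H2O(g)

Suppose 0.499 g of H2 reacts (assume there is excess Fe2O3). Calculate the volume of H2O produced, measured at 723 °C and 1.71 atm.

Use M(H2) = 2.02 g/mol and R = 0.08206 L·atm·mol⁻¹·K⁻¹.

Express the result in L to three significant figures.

11.8 L

n(H2) = 0.4990 / 2.02 = 0.2470 mol
n(H2O) = (3/3) × 0.2470 = 0.2470 mol
V = nRT/P = 0.2470 × 0.08206 × 996.15 / 1.71 = 11.81 L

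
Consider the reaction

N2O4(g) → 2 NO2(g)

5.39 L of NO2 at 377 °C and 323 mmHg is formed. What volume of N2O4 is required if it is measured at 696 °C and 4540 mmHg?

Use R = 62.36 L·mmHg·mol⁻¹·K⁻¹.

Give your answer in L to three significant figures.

n(NO2) = PV/RT = (323 × 5.39) / (62.36 × 650.15) = 0.04294 mol
n(N2O4) = (1/2) × 0.04294 = 0.02147 mol
V = nRT/P = 0.02147 × 62.36 × 969.15 / 4540 = 0.2858 L

0.286 L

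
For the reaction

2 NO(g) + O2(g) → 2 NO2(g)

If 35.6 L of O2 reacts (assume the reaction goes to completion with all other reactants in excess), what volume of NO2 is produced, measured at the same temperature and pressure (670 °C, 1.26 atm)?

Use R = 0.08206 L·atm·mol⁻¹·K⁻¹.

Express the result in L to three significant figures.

71.2 L

At constant T and P, gas volumes are in the mole ratio: V(NO2) = (2/1) × 35.6 = 71.20 L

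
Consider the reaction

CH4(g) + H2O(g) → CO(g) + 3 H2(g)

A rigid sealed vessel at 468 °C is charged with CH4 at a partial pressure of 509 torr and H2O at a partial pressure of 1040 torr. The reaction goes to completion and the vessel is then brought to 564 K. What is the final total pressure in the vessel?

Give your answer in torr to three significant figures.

Because the vessel is rigid and T is held at 468 °C, work the stoichiometry in partial pressures (P_i = n_iRT/V).
P(H2O) required for 509 torr of CH4 = (1/1) × 509 = 509.0 torr; available 1040 torr, so CH4 is limiting.
P(H2O) remaining = 1040 − (1/1) × 509 = 531.0 torr
P(gaseous products) = (1+3)/1 × 509 = 2036 torr
P_total at 468 °C = 531.0 + 2036 = 2567 torr
Scaling to 564 K: P = 2567 × 564/741.15 = 1953 torr

1950 torr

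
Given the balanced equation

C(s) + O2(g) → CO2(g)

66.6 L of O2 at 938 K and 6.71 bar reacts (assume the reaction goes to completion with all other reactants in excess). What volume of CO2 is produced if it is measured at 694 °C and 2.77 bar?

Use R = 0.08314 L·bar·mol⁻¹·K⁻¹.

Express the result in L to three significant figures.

n(O2) = PV/RT = (6.71 × 66.6) / (0.08314 × 938) = 5.730 mol
n(CO2) = (1/1) × 5.730 = 5.730 mol
V = nRT/P = 5.730 × 0.08314 × 967.15 / 2.77 = 166.3 L

166 L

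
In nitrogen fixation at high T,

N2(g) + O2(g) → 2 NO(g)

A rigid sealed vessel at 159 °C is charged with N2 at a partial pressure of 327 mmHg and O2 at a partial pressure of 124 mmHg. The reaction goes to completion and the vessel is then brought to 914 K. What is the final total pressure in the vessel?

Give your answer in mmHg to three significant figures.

954 mmHg

Because the vessel is rigid and T is held at 159 °C, work the stoichiometry in partial pressures (P_i = n_iRT/V).
P(O2) required for 327 mmHg of N2 = (1/1) × 327 = 327.0 mmHg; available 124 mmHg, so O2 is limiting.
P(N2) remaining = 327 − (1/1) × 124 = 203.0 mmHg
P(gaseous products) = (2)/1 × 124 = 248.0 mmHg
P_total at 159 °C = 203.0 + 248.0 = 451.0 mmHg
Scaling to 914 K: P = 451.0 × 914/432.15 = 953.9 mmHg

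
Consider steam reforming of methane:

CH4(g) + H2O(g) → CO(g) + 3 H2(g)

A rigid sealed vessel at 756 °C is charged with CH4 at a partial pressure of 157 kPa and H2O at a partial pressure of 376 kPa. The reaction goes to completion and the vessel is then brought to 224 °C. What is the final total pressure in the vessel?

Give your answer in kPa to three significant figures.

409 kPa

At constant V, partial pressures at 756 °C are proportional to moles, so apply stoichiometry directly to pressures.
P(H2O) required for 157 kPa of CH4 = (1/1) × 157 = 157.0 kPa; available 376 kPa, so CH4 is limiting.
P(H2O) remaining = 376 − (1/1) × 157 = 219.0 kPa
P(gaseous products) = (1+3)/1 × 157 = 628.0 kPa
P_total at 756 °C = 219.0 + 628.0 = 847.0 kPa
Scaling to 224 °C: P = 847.0 × 497.15/1029.15 = 409.2 kPa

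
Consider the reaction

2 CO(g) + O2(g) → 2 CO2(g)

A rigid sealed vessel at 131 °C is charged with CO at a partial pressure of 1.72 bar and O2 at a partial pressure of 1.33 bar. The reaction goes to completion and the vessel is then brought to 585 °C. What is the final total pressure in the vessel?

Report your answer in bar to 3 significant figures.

At constant V, partial pressures at 131 °C are proportional to moles, so apply stoichiometry directly to pressures.
P(O2) required for 1.72 bar of CO = (1/2) × 1.72 = 0.8600 bar; available 1.33 bar, so CO is limiting.
P(O2) remaining = 1.33 − (1/2) × 1.72 = 0.4700 bar
P(gaseous products) = (2)/2 × 1.72 = 1.720 bar
P_total at 131 °C = 0.4700 + 1.720 = 2.190 bar
Scaling to 585 °C: P = 2.190 × 858.15/404.15 = 4.650 bar

4.65 bar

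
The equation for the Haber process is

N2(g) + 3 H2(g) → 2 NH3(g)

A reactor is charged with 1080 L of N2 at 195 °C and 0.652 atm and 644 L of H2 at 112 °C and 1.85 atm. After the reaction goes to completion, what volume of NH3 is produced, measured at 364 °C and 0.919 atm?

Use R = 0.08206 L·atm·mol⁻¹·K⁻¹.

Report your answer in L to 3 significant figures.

1430 L

n(N2) = PV/RT = (0.652 × 1080) / (0.08206 × 468.15) = 18.33 mol
n(H2) = PV/RT = (1.85 × 644) / (0.08206 × 385.15) = 37.70 mol
For 18.33 mol N2, stoichiometry requires (3/1) × 18.33 = 54.99 mol H2; 37.70 mol is available, so H2 is limiting.
n(NH3) = (2/3) × 37.70 = 25.13 mol
V(NH3) = nRT/P = 25.13 × 0.08206 × 637.15 / 0.919 = 1430 L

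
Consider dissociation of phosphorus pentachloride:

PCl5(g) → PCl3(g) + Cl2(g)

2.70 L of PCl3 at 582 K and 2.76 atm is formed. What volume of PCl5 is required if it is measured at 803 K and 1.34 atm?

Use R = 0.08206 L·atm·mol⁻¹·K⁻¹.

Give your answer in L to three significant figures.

n(PCl3) = PV/RT = (2.76 × 2.70) / (0.08206 × 582) = 0.1560 mol
n(PCl5) = (1/1) × 0.1560 = 0.1560 mol
V = nRT/P = 0.1560 × 0.08206 × 803 / 1.34 = 7.671 L

7.67 L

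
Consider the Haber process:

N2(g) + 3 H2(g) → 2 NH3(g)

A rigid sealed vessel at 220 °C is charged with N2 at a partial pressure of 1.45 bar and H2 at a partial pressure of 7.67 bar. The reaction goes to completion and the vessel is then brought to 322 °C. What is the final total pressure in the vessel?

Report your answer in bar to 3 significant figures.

Because the vessel is rigid and T is held at 220 °C, work the stoichiometry in partial pressures (P_i = n_iRT/V).
P(H2) required for 1.45 bar of N2 = (3/1) × 1.45 = 4.350 bar; available 7.67 bar, so N2 is limiting.
P(H2) remaining = 7.67 − (3/1) × 1.45 = 3.320 bar
P(gaseous products) = (2)/1 × 1.45 = 2.900 bar
P_total at 220 °C = 3.320 + 2.900 = 6.220 bar
Scaling to 322 °C: P = 6.220 × 595.15/493.15 = 7.507 bar

7.51 bar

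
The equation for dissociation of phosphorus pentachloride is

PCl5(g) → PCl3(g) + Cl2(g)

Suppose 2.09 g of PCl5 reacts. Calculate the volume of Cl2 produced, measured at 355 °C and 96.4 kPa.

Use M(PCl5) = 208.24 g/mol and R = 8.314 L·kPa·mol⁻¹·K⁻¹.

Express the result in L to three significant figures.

0.544 L

n(PCl5) = 2.090 / 208.24 = 0.01004 mol
n(Cl2) = (1/1) × 0.01004 = 0.01004 mol
V = nRT/P = 0.01004 × 8.314 × 628.15 / 96.4 = 0.5439 L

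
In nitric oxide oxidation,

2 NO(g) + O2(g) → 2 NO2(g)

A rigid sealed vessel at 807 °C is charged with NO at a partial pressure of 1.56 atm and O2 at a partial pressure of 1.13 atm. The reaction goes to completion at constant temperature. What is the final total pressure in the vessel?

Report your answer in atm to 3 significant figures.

Because the vessel is rigid and T is held at 807 °C, work the stoichiometry in partial pressures (P_i = n_iRT/V).
P(O2) required for 1.56 atm of NO = (1/2) × 1.56 = 0.7800 atm; available 1.13 atm, so NO is limiting.
P(O2) remaining = 1.13 − (1/2) × 1.56 = 0.3500 atm
P(gaseous products) = (2)/2 × 1.56 = 1.560 atm
P_total at 807 °C = 0.3500 + 1.560 = 1.910 atm

1.91 atm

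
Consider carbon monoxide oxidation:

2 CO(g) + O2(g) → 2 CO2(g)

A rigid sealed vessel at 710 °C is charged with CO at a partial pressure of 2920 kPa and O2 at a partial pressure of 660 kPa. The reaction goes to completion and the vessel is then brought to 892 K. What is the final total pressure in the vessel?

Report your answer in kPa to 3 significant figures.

2650 kPa

With V and T fixed, P_i ∝ n_i, so the mole ratios apply directly to partial pressures at 710 °C.
P(O2) required for 2920 kPa of CO = (1/2) × 2920 = 1460 kPa; available 660 kPa, so O2 is limiting.
P(CO) remaining = 2920 − (2/1) × 660 = 1600 kPa
P(gaseous products) = (2)/1 × 660 = 1320 kPa
P_total at 710 °C = 1600 + 1320 = 2920 kPa
Scaling to 892 K: P = 2920 × 892/983.15 = 2649 kPa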